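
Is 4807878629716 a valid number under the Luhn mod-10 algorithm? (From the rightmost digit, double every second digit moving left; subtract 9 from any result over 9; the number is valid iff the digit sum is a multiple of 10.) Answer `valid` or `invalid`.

invalid

From the right, keep odd positions and double even positions (subtract 9 from any doubled value over 9):
  doubled (positions 2,4,...): 2 9 3 5 5 7 → sum 31
  kept (positions 1,3,...): 6 7 2 8 8 0 4 → sum 35
Total = 66.
66 mod 10 = 6, so the number is invalid.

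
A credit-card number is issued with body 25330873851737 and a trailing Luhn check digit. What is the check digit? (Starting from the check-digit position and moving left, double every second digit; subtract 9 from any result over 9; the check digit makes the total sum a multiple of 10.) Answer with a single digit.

Partial digits right→left: 7 3 7 1 5 8 3 7 8 0 3 3 5 2
Double every second digit counting from the check-digit position (so the 1st, 3rd, 5th, ... of the partial from the right).
  doubled (with −9 where >9): 5 5 1 6 7 6 1 → sum 31
  kept as-is: 3 1 8 7 0 3 2 → sum 24
Total = 31 + 24 = 55.
Check digit = (10 − (55 mod 10)) mod 10 = 5.

5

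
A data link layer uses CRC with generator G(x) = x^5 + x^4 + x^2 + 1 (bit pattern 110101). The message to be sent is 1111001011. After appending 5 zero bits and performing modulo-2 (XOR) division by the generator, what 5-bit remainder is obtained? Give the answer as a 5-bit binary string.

Append 5 zeros: 111100101100000. Divide by 110101 (XOR where the leading bit is 1):
  pos 0: 111100 XOR 110101 = 001001
  pos 2: 100110 XOR 110101 = 010011
  pos 3: 100111 XOR 110101 = 010010
  pos 4: 100101 XOR 110101 = 010000
  pos 5: 100000 XOR 110101 = 010101
  pos 6: 101010 XOR 110101 = 011111
  pos 7: 111110 XOR 110101 = 001011
  pos 9: 101100 XOR 110101 = 011001
Remainder (last 5 bits) = 11001. This is the CRC / FCS.

11001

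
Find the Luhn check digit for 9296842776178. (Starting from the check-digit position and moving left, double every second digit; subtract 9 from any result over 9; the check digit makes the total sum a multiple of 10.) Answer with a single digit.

Partial digits right→left: 8 7 1 6 7 7 2 4 8 6 9 2 9
Double every second digit counting from the check-digit position (so the 1st, 3rd, 5th, ... of the partial from the right).
  doubled (with −9 where >9): 7 2 5 4 7 9 9 → sum 43
  kept as-is: 7 6 7 4 6 2 → sum 32
Total = 43 + 32 = 75.
Check digit = (10 − (75 mod 10)) mod 10 = 5.

5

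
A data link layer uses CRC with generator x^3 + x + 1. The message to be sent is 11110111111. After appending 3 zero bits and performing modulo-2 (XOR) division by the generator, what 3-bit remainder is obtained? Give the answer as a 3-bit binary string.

011

Append 3 zeros: 11110111111000. Divide by 1011 (XOR where the leading bit is 1):
  pos 0: 1111 XOR 1011 = 0100
  pos 1: 1000 XOR 1011 = 0011
  pos 3: 1111 XOR 1011 = 0100
  pos 4: 1001 XOR 1011 = 0010
  pos 6: 1011 XOR 1011 = 0000
  pos 10: 1000 XOR 1011 = 0011
Remainder (last 3 bits) = 011. This is the CRC / FCS.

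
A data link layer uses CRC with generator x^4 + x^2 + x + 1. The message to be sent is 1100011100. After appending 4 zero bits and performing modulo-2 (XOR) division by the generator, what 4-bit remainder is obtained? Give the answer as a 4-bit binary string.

Append 4 zeros: 11000111000000. Divide by 10111 (XOR where the leading bit is 1):
  pos 0: 11000 XOR 10111 = 01111
  pos 1: 11111 XOR 10111 = 01000
  pos 2: 10001 XOR 10111 = 00110
  pos 4: 11010 XOR 10111 = 01101
  pos 5: 11010 XOR 10111 = 01101
  pos 6: 11010 XOR 10111 = 01101
  pos 7: 11010 XOR 10111 = 01101
  pos 8: 11010 XOR 10111 = 01101
  pos 9: 11010 XOR 10111 = 01101
Remainder (last 4 bits) = 1101. This is the CRC / FCS.

1101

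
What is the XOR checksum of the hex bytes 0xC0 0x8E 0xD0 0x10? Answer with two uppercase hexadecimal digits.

8E

XOR the bytes together:
  start with 0xC0
  0xC0 ⊕ 0x8E = 0x4E
  0x4E ⊕ 0xD0 = 0x9E
  0x9E ⊕ 0x10 = 0x8E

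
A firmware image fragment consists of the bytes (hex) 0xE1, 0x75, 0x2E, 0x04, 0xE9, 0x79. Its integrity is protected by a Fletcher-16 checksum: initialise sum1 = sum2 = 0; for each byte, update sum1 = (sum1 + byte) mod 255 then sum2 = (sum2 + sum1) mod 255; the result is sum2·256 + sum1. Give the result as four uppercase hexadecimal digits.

Running sums (mod 255):
  after byte 0 (0xE1): sum1=225, sum2=225
  after byte 1 (0x75): sum1=87, sum2=57
  after byte 2 (0x2E): sum1=133, sum2=190
  after byte 3 (0x04): sum1=137, sum2=72
  after byte 4 (0xE9): sum1=115, sum2=187
  after byte 5 (0x79): sum1=236, sum2=168
Checksum = sum2·256 + sum1 = 168·256 + 236 = 43244 = 0xA8EC.

A8EC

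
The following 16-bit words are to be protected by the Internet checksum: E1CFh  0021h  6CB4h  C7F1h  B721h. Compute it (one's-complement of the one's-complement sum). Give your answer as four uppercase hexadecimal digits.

3247

One's-complement addition (fold any carry out of bit 15 back into bit 0):
  0xE1CF + 0x0021 = 0x0E1F0
  0xE1F0 + 0x6CB4 = 0x14EA4 → wrap carry → 0x4EA5
  0x4EA5 + 0xC7F1 = 0x11696 → wrap carry → 0x1697
  0x1697 + 0xB721 = 0x0CDB8
One's-complement sum = 0xCDB8.
Checksum = ~0xCDB8 & 0xFFFF = 0x3247.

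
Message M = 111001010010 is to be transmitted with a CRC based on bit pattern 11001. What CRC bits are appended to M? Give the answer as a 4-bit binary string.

Append 4 zeros: 1110010100100000. Divide by 11001 (XOR where the leading bit is 1):
  pos 0: 11100 XOR 11001 = 00101
  pos 2: 10110 XOR 11001 = 01111
  pos 3: 11111 XOR 11001 = 00110
  pos 5: 11000 XOR 11001 = 00001
  pos 9: 11000 XOR 11001 = 00001
Remainder (last 4 bits) = 0100. This is the CRC / FCS.

0100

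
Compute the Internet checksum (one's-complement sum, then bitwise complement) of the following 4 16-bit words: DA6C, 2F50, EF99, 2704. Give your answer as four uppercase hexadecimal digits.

One's-complement addition (fold any carry out of bit 15 back into bit 0):
  0xDA6C + 0x2F50 = 0x109BC → wrap carry → 0x09BD
  0x09BD + 0xEF99 = 0x0F956
  0xF956 + 0x2704 = 0x1205A → wrap carry → 0x205B
One's-complement sum = 0x205B.
Checksum = ~0x205B & 0xFFFF = 0xDFA4.

DFA4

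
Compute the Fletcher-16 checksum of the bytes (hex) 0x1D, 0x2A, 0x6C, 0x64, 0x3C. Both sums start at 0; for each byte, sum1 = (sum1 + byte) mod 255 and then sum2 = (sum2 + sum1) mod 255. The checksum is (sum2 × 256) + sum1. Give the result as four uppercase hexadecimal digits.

Running sums (mod 255):
  after byte 0 (0x1D): sum1=29, sum2=29
  after byte 1 (0x2A): sum1=71, sum2=100
  after byte 2 (0x6C): sum1=179, sum2=24
  after byte 3 (0x64): sum1=24, sum2=48
  after byte 4 (0x3C): sum1=84, sum2=132
Checksum = sum2·256 + sum1 = 132·256 + 84 = 33876 = 0x8454.

8454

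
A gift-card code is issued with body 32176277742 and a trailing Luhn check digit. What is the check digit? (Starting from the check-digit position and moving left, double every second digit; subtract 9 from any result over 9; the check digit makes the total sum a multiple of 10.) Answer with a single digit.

3

Partial digits right→left: 2 4 7 7 7 2 6 7 1 2 3
Double every second digit counting from the check-digit position (so the 1st, 3rd, 5th, ... of the partial from the right).
  doubled (with −9 where >9): 4 5 5 3 2 6 → sum 25
  kept as-is: 4 7 2 7 2 → sum 22
Total = 25 + 22 = 47.
Check digit = (10 − (47 mod 10)) mod 10 = 3.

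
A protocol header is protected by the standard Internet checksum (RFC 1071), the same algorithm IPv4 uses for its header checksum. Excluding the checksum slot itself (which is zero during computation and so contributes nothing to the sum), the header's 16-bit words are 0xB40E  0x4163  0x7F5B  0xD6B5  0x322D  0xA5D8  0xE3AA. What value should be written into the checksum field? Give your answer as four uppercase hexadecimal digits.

One's-complement addition (fold any carry out of bit 15 back into bit 0):
  0xB40E + 0x4163 = 0x0F571
  0xF571 + 0x7F5B = 0x174CC → wrap carry → 0x74CD
  0x74CD + 0xD6B5 = 0x14B82 → wrap carry → 0x4B83
  0x4B83 + 0x322D = 0x07DB0
  0x7DB0 + 0xA5D8 = 0x12388 → wrap carry → 0x2389
  0x2389 + 0xE3AA = 0x10733 → wrap carry → 0x0734
One's-complement sum = 0x0734.
Checksum = ~0x0734 & 0xFFFF = 0xF8CB.

F8CB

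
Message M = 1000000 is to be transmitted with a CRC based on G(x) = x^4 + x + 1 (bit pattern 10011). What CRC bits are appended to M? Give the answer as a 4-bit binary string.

Append 4 zeros: 10000000000. Divide by 10011 (XOR where the leading bit is 1):
  pos 0: 10000 XOR 10011 = 00011
  pos 3: 11000 XOR 10011 = 01011
  pos 4: 10110 XOR 10011 = 00101
  pos 6: 10100 XOR 10011 = 00111
Remainder (last 4 bits) = 0111. This is the CRC / FCS.

0111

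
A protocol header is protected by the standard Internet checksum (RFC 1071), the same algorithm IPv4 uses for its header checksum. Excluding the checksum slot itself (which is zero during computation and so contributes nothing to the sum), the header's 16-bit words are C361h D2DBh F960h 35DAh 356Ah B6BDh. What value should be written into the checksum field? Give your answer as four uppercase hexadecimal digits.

One's-complement addition (fold any carry out of bit 15 back into bit 0):
  0xC361 + 0xD2DB = 0x1963C → wrap carry → 0x963D
  0x963D + 0xF960 = 0x18F9D → wrap carry → 0x8F9E
  0x8F9E + 0x35DA = 0x0C578
  0xC578 + 0x356A = 0x0FAE2
  0xFAE2 + 0xB6BD = 0x1B19F → wrap carry → 0xB1A0
One's-complement sum = 0xB1A0.
Checksum = ~0xB1A0 & 0xFFFF = 0x4E5F.

4E5F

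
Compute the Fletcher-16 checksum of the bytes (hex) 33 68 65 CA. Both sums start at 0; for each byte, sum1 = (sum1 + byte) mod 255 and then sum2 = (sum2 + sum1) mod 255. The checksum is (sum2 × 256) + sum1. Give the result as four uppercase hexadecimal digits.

Running sums (mod 255):
  after byte 0 (33): sum1=51, sum2=51
  after byte 1 (68): sum1=155, sum2=206
  after byte 2 (65): sum1=1, sum2=207
  after byte 3 (CA): sum1=203, sum2=155
Checksum = sum2·256 + sum1 = 155·256 + 203 = 39883 = 0x9BCB.

9BCB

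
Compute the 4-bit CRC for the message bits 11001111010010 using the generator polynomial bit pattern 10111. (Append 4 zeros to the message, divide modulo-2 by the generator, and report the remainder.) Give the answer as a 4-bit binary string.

1010

Append 4 zeros: 110011110100100000. Divide by 10111 (XOR where the leading bit is 1):
  pos 0: 11001 XOR 10111 = 01110
  pos 1: 11101 XOR 10111 = 01010
  pos 2: 10101 XOR 10111 = 00010
  pos 5: 10101 XOR 10111 = 00010
  pos 8: 10001 XOR 10111 = 00110
  pos 10: 11000 XOR 10111 = 01111
  pos 11: 11110 XOR 10111 = 01001
  pos 12: 10010 XOR 10111 = 00101
Remainder (last 4 bits) = 1010. This is the CRC / FCS.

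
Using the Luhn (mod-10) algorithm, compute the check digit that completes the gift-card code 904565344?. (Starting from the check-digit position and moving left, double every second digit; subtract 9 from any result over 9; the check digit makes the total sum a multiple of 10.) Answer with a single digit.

Partial digits right→left: 4 4 3 5 6 5 4 0 9
Double every second digit counting from the check-digit position (so the 1st, 3rd, 5th, ... of the partial from the right).
  doubled (with −9 where >9): 8 6 3 8 9 → sum 34
  kept as-is: 4 5 5 0 → sum 14
Total = 34 + 14 = 48.
Check digit = (10 − (48 mod 10)) mod 10 = 2.

2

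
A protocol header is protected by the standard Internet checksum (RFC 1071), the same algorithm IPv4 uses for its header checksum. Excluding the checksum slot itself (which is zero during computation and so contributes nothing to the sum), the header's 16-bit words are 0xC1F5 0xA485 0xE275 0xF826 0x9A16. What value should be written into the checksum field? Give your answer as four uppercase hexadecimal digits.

One's-complement addition (fold any carry out of bit 15 back into bit 0):
  0xC1F5 + 0xA485 = 0x1667A → wrap carry → 0x667B
  0x667B + 0xE275 = 0x148F0 → wrap carry → 0x48F1
  0x48F1 + 0xF826 = 0x14117 → wrap carry → 0x4118
  0x4118 + 0x9A16 = 0x0DB2E
One's-complement sum = 0xDB2E.
Checksum = ~0xDB2E & 0xFFFF = 0x24D1.

24D1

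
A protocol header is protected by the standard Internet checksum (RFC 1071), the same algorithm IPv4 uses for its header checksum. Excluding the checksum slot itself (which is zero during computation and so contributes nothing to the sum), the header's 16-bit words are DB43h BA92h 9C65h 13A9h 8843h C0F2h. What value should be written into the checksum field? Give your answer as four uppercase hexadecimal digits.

One's-complement addition (fold any carry out of bit 15 back into bit 0):
  0xDB43 + 0xBA92 = 0x195D5 → wrap carry → 0x95D6
  0x95D6 + 0x9C65 = 0x1323B → wrap carry → 0x323C
  0x323C + 0x13A9 = 0x045E5
  0x45E5 + 0x8843 = 0x0CE28
  0xCE28 + 0xC0F2 = 0x18F1A → wrap carry → 0x8F1B
One's-complement sum = 0x8F1B.
Checksum = ~0x8F1B & 0xFFFF = 0x70E4.

70E4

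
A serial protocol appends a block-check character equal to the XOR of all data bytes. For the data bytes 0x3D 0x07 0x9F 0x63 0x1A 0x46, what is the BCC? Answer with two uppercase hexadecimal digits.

XOR the bytes together:
  start with 0x3D
  0x3D ⊕ 0x07 = 0x3A
  0x3A ⊕ 0x9F = 0xA5
  0xA5 ⊕ 0x63 = 0xC6
  0xC6 ⊕ 0x1A = 0xDC
  0xDC ⊕ 0x46 = 0x9A

9A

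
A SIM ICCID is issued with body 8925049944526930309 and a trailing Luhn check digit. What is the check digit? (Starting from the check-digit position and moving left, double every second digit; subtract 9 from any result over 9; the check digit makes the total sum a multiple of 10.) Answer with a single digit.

5

Partial digits right→left: 9 0 3 0 3 9 6 2 5 4 4 9 9 4 0 5 2 9 8
Double every second digit counting from the check-digit position (so the 1st, 3rd, 5th, ... of the partial from the right).
  doubled (with −9 where >9): 9 6 6 3 1 8 9 0 4 7 → sum 53
  kept as-is: 0 0 9 2 4 9 4 5 9 → sum 42
Total = 53 + 42 = 95.
Check digit = (10 − (95 mod 10)) mod 10 = 5.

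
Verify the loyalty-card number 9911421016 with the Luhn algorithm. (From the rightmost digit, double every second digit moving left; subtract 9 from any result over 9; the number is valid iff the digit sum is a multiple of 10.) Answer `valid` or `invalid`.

invalid

From the right, keep odd positions and double even positions (subtract 9 from any doubled value over 9):
  doubled (positions 2,4,...): 2 2 8 2 9 → sum 23
  kept (positions 1,3,...): 6 0 2 1 9 → sum 18
Total = 41.
41 mod 10 = 1, so the number is invalid.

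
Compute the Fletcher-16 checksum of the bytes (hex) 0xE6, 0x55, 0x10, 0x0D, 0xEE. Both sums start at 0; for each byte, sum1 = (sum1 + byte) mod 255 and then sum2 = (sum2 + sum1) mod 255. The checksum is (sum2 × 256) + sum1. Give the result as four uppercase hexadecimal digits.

Running sums (mod 255):
  after byte 0 (0xE6): sum1=230, sum2=230
  after byte 1 (0x55): sum1=60, sum2=35
  after byte 2 (0x10): sum1=76, sum2=111
  after byte 3 (0x0D): sum1=89, sum2=200
  after byte 4 (0xEE): sum1=72, sum2=17
Checksum = sum2·256 + sum1 = 17·256 + 72 = 4424 = 0x1148.

1148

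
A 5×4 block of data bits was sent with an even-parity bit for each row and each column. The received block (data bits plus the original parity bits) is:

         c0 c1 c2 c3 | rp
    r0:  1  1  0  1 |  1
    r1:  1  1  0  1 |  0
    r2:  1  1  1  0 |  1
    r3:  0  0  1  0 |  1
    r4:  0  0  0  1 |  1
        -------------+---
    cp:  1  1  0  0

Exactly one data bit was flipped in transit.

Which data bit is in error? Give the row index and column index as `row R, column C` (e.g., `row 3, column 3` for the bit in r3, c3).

row 1, column 3

Recompute each row's even parity and compare to rp:
  r0: data parity 1, sent rp 1 → ok
  r1: data parity 1, sent rp 0 → mismatch
  r2: data parity 1, sent rp 1 → ok
  r3: data parity 1, sent rp 1 → ok
  r4: data parity 1, sent rp 1 → ok
Recompute each column's even parity and compare to cp:
  c0: data parity 1, sent cp 1 → ok
  c1: data parity 1, sent cp 1 → ok
  c2: data parity 0, sent cp 0 → ok
  c3: data parity 1, sent cp 0 → mismatch
Exactly one row (r1) and one column (c3) fail → the flipped bit is at their intersection.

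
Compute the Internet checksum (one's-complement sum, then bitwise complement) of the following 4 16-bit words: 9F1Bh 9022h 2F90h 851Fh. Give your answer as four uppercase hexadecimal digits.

1C12

One's-complement addition (fold any carry out of bit 15 back into bit 0):
  0x9F1B + 0x9022 = 0x12F3D → wrap carry → 0x2F3E
  0x2F3E + 0x2F90 = 0x05ECE
  0x5ECE + 0x851F = 0x0E3ED
One's-complement sum = 0xE3ED.
Checksum = ~0xE3ED & 0xFFFF = 0x1C12.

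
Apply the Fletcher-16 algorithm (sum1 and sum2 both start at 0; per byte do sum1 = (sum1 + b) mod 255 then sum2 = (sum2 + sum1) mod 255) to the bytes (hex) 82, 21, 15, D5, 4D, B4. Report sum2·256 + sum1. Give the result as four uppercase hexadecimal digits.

D990

Running sums (mod 255):
  after byte 0 (82): sum1=130, sum2=130
  after byte 1 (21): sum1=163, sum2=38
  after byte 2 (15): sum1=184, sum2=222
  after byte 3 (D5): sum1=142, sum2=109
  after byte 4 (4D): sum1=219, sum2=73
  after byte 5 (B4): sum1=144, sum2=217
Checksum = sum2·256 + sum1 = 217·256 + 144 = 55696 = 0xD990.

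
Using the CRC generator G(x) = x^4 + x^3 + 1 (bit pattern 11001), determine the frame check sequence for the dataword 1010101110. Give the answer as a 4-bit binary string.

1101

Append 4 zeros: 10101011100000. Divide by 11001 (XOR where the leading bit is 1):
  pos 0: 10101 XOR 11001 = 01100
  pos 1: 11000 XOR 11001 = 00001
  pos 5: 11110 XOR 11001 = 00111
  pos 7: 11100 XOR 11001 = 00101
  pos 9: 10100 XOR 11001 = 01101
Remainder (last 4 bits) = 1101. This is the CRC / FCS.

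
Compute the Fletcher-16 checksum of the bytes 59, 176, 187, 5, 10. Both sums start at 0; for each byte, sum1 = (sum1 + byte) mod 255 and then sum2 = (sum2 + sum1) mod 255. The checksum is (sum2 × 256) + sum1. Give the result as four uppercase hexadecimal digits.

32B6

Running sums (mod 255):
  after byte 0 (59): sum1=59, sum2=59
  after byte 1 (176): sum1=235, sum2=39
  after byte 2 (187): sum1=167, sum2=206
  after byte 3 (5): sum1=172, sum2=123
  after byte 4 (10): sum1=182, sum2=50
Checksum = sum2·256 + sum1 = 50·256 + 182 = 12982 = 0x32B6.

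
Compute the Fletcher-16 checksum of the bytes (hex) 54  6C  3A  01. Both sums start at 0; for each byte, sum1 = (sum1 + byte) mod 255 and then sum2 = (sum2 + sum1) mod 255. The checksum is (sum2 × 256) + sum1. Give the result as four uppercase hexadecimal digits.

0CFB

Running sums (mod 255):
  after byte 0 (54): sum1=84, sum2=84
  after byte 1 (6C): sum1=192, sum2=21
  after byte 2 (3A): sum1=250, sum2=16
  after byte 3 (01): sum1=251, sum2=12
Checksum = sum2·256 + sum1 = 12·256 + 251 = 3323 = 0x0CFB.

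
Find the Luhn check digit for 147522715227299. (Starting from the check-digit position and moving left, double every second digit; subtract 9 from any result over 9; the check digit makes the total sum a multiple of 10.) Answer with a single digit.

6

Partial digits right→left: 9 9 2 7 2 2 5 1 7 2 2 5 7 4 1
Double every second digit counting from the check-digit position (so the 1st, 3rd, 5th, ... of the partial from the right).
  doubled (with −9 where >9): 9 4 4 1 5 4 5 2 → sum 34
  kept as-is: 9 7 2 1 2 5 4 → sum 30
Total = 34 + 30 = 64.
Check digit = (10 − (64 mod 10)) mod 10 = 6.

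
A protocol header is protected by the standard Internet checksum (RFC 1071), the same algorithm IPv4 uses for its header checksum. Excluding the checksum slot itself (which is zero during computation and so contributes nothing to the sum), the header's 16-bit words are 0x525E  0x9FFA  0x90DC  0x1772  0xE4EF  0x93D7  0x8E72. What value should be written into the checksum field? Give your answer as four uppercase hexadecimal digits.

5E1E

One's-complement addition (fold any carry out of bit 15 back into bit 0):
  0x525E + 0x9FFA = 0x0F258
  0xF258 + 0x90DC = 0x18334 → wrap carry → 0x8335
  0x8335 + 0x1772 = 0x09AA7
  0x9AA7 + 0xE4EF = 0x17F96 → wrap carry → 0x7F97
  0x7F97 + 0x93D7 = 0x1136E → wrap carry → 0x136F
  0x136F + 0x8E72 = 0x0A1E1
One's-complement sum = 0xA1E1.
Checksum = ~0xA1E1 & 0xFFFF = 0x5E1E.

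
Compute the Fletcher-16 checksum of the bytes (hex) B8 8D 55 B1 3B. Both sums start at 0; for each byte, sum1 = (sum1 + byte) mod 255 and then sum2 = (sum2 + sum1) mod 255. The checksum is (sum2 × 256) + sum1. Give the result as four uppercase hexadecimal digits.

7088

Running sums (mod 255):
  after byte 0 (B8): sum1=184, sum2=184
  after byte 1 (8D): sum1=70, sum2=254
  after byte 2 (55): sum1=155, sum2=154
  after byte 3 (B1): sum1=77, sum2=231
  after byte 4 (3B): sum1=136, sum2=112
Checksum = sum2·256 + sum1 = 112·256 + 136 = 28808 = 0x7088.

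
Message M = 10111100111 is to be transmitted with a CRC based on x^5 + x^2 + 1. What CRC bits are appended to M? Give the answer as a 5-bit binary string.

Append 5 zeros: 1011110011100000. Divide by 100101 (XOR where the leading bit is 1):
  pos 0: 101111 XOR 100101 = 001010
  pos 2: 101000 XOR 100101 = 001101
  pos 4: 110111 XOR 100101 = 010010
  pos 5: 100101 XOR 100101 = 000000
Remainder (last 5 bits) = 00000. This is the CRC / FCS.

00000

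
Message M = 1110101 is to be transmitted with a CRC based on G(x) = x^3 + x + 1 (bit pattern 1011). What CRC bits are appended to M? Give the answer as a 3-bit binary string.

011

Append 3 zeros: 1110101000. Divide by 1011 (XOR where the leading bit is 1):
  pos 0: 1110 XOR 1011 = 0101
  pos 1: 1011 XOR 1011 = 0000
  pos 6: 1000 XOR 1011 = 0011
Remainder (last 3 bits) = 011. This is the CRC / FCS.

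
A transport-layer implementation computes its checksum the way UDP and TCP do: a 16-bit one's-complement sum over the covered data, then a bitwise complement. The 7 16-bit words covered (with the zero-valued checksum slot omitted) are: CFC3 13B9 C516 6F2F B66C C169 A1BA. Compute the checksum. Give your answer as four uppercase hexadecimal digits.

One's-complement addition (fold any carry out of bit 15 back into bit 0):
  0xCFC3 + 0x13B9 = 0x0E37C
  0xE37C + 0xC516 = 0x1A892 → wrap carry → 0xA893
  0xA893 + 0x6F2F = 0x117C2 → wrap carry → 0x17C3
  0x17C3 + 0xB66C = 0x0CE2F
  0xCE2F + 0xC169 = 0x18F98 → wrap carry → 0x8F99
  0x8F99 + 0xA1BA = 0x13153 → wrap carry → 0x3154
One's-complement sum = 0x3154.
Checksum = ~0x3154 & 0xFFFF = 0xCEAB.

CEAB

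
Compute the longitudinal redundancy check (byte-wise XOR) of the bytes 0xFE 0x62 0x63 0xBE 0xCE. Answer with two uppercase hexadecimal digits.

XOR the bytes together:
  start with 0xFE
  0xFE ⊕ 0x62 = 0x9C
  0x9C ⊕ 0x63 = 0xFF
  0xFF ⊕ 0xBE = 0x41
  0x41 ⊕ 0xCE = 0x8F

8F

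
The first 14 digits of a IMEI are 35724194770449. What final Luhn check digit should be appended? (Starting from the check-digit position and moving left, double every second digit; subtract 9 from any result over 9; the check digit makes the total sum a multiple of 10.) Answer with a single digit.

Partial digits right→left: 9 4 4 0 7 7 4 9 1 4 2 7 5 3
Double every second digit counting from the check-digit position (so the 1st, 3rd, 5th, ... of the partial from the right).
  doubled (with −9 where >9): 9 8 5 8 2 4 1 → sum 37
  kept as-is: 4 0 7 9 4 7 3 → sum 34
Total = 37 + 34 = 71.
Check digit = (10 − (71 mod 10)) mod 10 = 9.

9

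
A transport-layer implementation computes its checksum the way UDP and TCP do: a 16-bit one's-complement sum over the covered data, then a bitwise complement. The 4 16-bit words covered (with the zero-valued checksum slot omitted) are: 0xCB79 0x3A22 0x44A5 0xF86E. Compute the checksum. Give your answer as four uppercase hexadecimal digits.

BD4F

One's-complement addition (fold any carry out of bit 15 back into bit 0):
  0xCB79 + 0x3A22 = 0x1059B → wrap carry → 0x059C
  0x059C + 0x44A5 = 0x04A41
  0x4A41 + 0xF86E = 0x142AF → wrap carry → 0x42B0
One's-complement sum = 0x42B0.
Checksum = ~0x42B0 & 0xFFFF = 0xBD4F.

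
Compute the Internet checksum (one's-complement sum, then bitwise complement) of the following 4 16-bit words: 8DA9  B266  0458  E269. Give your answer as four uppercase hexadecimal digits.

One's-complement addition (fold any carry out of bit 15 back into bit 0):
  0x8DA9 + 0xB266 = 0x1400F → wrap carry → 0x4010
  0x4010 + 0x0458 = 0x04468
  0x4468 + 0xE269 = 0x126D1 → wrap carry → 0x26D2
One's-complement sum = 0x26D2.
Checksum = ~0x26D2 & 0xFFFF = 0xD92D.

D92D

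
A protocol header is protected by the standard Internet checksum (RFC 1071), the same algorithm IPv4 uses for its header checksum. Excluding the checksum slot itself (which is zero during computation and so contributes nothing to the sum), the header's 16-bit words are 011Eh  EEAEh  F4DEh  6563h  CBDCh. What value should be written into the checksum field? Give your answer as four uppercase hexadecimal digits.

EA13

One's-complement addition (fold any carry out of bit 15 back into bit 0):
  0x011E + 0xEEAE = 0x0EFCC
  0xEFCC + 0xF4DE = 0x1E4AA → wrap carry → 0xE4AB
  0xE4AB + 0x6563 = 0x14A0E → wrap carry → 0x4A0F
  0x4A0F + 0xCBDC = 0x115EB → wrap carry → 0x15EC
One's-complement sum = 0x15EC.
Checksum = ~0x15EC & 0xFFFF = 0xEA13.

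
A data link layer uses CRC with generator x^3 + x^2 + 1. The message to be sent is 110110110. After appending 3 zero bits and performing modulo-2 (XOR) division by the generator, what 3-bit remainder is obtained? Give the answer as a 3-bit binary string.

Append 3 zeros: 110110110000. Divide by 1101 (XOR where the leading bit is 1):
  pos 0: 1101 XOR 1101 = 0000
  pos 4: 1011 XOR 1101 = 0110
  pos 5: 1100 XOR 1101 = 0001
  pos 8: 1000 XOR 1101 = 0101
Remainder (last 3 bits) = 101. This is the CRC / FCS.

101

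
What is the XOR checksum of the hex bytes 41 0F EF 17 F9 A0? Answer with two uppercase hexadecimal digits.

EF

XOR the bytes together:
  start with 0x41
  0x41 ⊕ 0x0F = 0x4E
  0x4E ⊕ 0xEF = 0xA1
  0xA1 ⊕ 0x17 = 0xB6
  0xB6 ⊕ 0xF9 = 0x4F
  0x4F ⊕ 0xA0 = 0xEF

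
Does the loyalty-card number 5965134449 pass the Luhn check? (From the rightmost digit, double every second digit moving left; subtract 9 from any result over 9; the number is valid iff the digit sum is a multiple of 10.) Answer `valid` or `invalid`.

invalid

From the right, keep odd positions and double even positions (subtract 9 from any doubled value over 9):
  doubled (positions 2,4,...): 8 8 2 3 1 → sum 22
  kept (positions 1,3,...): 9 4 3 5 9 → sum 30
Total = 52.
52 mod 10 = 2, so the number is invalid.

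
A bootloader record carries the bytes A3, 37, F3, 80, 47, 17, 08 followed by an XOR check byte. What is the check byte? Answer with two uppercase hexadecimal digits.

BF

XOR the bytes together:
  start with 0xA3
  0xA3 ⊕ 0x37 = 0x94
  0x94 ⊕ 0xF3 = 0x67
  0x67 ⊕ 0x80 = 0xE7
  0xE7 ⊕ 0x47 = 0xA0
  0xA0 ⊕ 0x17 = 0xB7
  0xB7 ⊕ 0x08 = 0xBF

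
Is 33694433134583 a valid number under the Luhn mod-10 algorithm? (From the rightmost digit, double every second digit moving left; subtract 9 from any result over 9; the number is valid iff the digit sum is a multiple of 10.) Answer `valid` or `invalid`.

From the right, keep odd positions and double even positions (subtract 9 from any doubled value over 9):
  doubled (positions 2,4,...): 7 8 2 6 8 3 6 → sum 40
  kept (positions 1,3,...): 3 5 3 3 4 9 3 → sum 30
Total = 70.
70 mod 10 = 0, so the number is valid.

valid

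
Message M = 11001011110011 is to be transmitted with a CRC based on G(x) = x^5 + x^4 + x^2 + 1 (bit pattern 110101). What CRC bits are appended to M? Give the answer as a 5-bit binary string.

Append 5 zeros: 1100101111001100000. Divide by 110101 (XOR where the leading bit is 1):
  pos 0: 110010 XOR 110101 = 000111
  pos 3: 111111 XOR 110101 = 001010
  pos 5: 101010 XOR 110101 = 011111
  pos 6: 111110 XOR 110101 = 001011
  pos 8: 101111 XOR 110101 = 011010
  pos 9: 110100 XOR 110101 = 000001
Remainder (last 5 bits) = 10000. This is the CRC / FCS.

10000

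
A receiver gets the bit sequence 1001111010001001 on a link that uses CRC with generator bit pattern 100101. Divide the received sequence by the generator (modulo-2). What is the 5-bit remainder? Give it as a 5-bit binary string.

00000

Modulo-2 division of 1001111010001001 by 100101:
  pos 0: 100111 XOR 100101 = 000010
  pos 4: 101010 XOR 100101 = 001111
  pos 6: 111100 XOR 100101 = 011001
  pos 7: 110011 XOR 100101 = 010110
  pos 8: 101100 XOR 100101 = 001001
  pos 10: 100101 XOR 100101 = 000000
Remainder = 00000 (zero — the frame passes the CRC check).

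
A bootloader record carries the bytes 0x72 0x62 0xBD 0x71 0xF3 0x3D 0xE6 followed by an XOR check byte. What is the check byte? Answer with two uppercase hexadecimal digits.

XOR the bytes together:
  start with 0x72
  0x72 ⊕ 0x62 = 0x10
  0x10 ⊕ 0xBD = 0xAD
  0xAD ⊕ 0x71 = 0xDC
  0xDC ⊕ 0xF3 = 0x2F
  0x2F ⊕ 0x3D = 0x12
  0x12 ⊕ 0xE6 = 0xF4

F4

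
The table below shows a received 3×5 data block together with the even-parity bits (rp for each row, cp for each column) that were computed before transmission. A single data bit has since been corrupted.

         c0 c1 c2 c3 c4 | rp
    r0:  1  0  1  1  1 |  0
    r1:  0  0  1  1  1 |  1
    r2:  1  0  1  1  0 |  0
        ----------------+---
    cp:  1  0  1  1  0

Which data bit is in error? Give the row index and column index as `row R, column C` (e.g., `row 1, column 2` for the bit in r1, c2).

row 2, column 0

Recompute each row's even parity and compare to rp:
  r0: data parity 0, sent rp 0 → ok
  r1: data parity 1, sent rp 1 → ok
  r2: data parity 1, sent rp 0 → mismatch
Recompute each column's even parity and compare to cp:
  c0: data parity 0, sent cp 1 → mismatch
  c1: data parity 0, sent cp 0 → ok
  c2: data parity 1, sent cp 1 → ok
  c3: data parity 1, sent cp 1 → ok
  c4: data parity 0, sent cp 0 → ok
Exactly one row (r2) and one column (c0) fail → the flipped bit is at their intersection.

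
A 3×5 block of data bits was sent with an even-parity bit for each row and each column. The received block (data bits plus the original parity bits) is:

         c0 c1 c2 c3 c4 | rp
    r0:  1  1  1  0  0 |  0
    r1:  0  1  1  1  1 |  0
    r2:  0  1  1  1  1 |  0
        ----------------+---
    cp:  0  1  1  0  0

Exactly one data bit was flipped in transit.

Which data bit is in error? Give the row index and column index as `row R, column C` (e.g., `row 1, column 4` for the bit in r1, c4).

row 0, column 0

Recompute each row's even parity and compare to rp:
  r0: data parity 1, sent rp 0 → mismatch
  r1: data parity 0, sent rp 0 → ok
  r2: data parity 0, sent rp 0 → ok
Recompute each column's even parity and compare to cp:
  c0: data parity 1, sent cp 0 → mismatch
  c1: data parity 1, sent cp 1 → ok
  c2: data parity 1, sent cp 1 → ok
  c3: data parity 0, sent cp 0 → ok
  c4: data parity 0, sent cp 0 → ok
Exactly one row (r0) and one column (c0) fail → the flipped bit is at their intersection.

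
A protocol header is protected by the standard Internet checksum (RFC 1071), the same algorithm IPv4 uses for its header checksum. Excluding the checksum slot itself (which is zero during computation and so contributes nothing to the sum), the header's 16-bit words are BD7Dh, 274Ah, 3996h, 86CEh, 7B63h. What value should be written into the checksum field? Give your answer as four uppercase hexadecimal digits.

DF6F

One's-complement addition (fold any carry out of bit 15 back into bit 0):
  0xBD7D + 0x274A = 0x0E4C7
  0xE4C7 + 0x3996 = 0x11E5D → wrap carry → 0x1E5E
  0x1E5E + 0x86CE = 0x0A52C
  0xA52C + 0x7B63 = 0x1208F → wrap carry → 0x2090
One's-complement sum = 0x2090.
Checksum = ~0x2090 & 0xFFFF = 0xDF6F.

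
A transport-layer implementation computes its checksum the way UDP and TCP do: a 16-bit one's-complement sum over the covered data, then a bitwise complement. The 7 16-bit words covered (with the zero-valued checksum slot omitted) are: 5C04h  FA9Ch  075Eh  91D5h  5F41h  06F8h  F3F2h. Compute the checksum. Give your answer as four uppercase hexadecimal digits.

One's-complement addition (fold any carry out of bit 15 back into bit 0):
  0x5C04 + 0xFA9C = 0x156A0 → wrap carry → 0x56A1
  0x56A1 + 0x075E = 0x05DFF
  0x5DFF + 0x91D5 = 0x0EFD4
  0xEFD4 + 0x5F41 = 0x14F15 → wrap carry → 0x4F16
  0x4F16 + 0x06F8 = 0x0560E
  0x560E + 0xF3F2 = 0x14A00 → wrap carry → 0x4A01
One's-complement sum = 0x4A01.
Checksum = ~0x4A01 & 0xFFFF = 0xB5FE.

B5FE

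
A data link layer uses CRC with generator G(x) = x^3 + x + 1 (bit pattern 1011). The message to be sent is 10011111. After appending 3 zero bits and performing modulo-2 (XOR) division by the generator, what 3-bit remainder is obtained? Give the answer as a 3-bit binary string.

Append 3 zeros: 10011111000. Divide by 1011 (XOR where the leading bit is 1):
  pos 0: 1001 XOR 1011 = 0010
  pos 2: 1011 XOR 1011 = 0000
  pos 6: 1100 XOR 1011 = 0111
  pos 7: 1110 XOR 1011 = 0101
Remainder (last 3 bits) = 101. This is the CRC / FCS.

101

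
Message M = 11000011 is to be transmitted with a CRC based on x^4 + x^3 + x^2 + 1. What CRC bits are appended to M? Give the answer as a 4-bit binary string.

Append 4 zeros: 110000110000. Divide by 11101 (XOR where the leading bit is 1):
  pos 0: 11000 XOR 11101 = 00101
  pos 2: 10101 XOR 11101 = 01000
  pos 3: 10001 XOR 11101 = 01100
  pos 4: 11000 XOR 11101 = 00101
  pos 6: 10100 XOR 11101 = 01001
  pos 7: 10010 XOR 11101 = 01111
Remainder (last 4 bits) = 1111. This is the CRC / FCS.

1111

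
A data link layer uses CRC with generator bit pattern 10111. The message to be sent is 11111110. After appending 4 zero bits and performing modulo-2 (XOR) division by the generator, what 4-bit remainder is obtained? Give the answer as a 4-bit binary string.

1101

Append 4 zeros: 111111100000. Divide by 10111 (XOR where the leading bit is 1):
  pos 0: 11111 XOR 10111 = 01000
  pos 1: 10001 XOR 10111 = 00110
  pos 3: 11010 XOR 10111 = 01101
  pos 4: 11010 XOR 10111 = 01101
  pos 5: 11010 XOR 10111 = 01101
  pos 6: 11010 XOR 10111 = 01101
  pos 7: 11010 XOR 10111 = 01101
Remainder (last 4 bits) = 1101. This is the CRC / FCS.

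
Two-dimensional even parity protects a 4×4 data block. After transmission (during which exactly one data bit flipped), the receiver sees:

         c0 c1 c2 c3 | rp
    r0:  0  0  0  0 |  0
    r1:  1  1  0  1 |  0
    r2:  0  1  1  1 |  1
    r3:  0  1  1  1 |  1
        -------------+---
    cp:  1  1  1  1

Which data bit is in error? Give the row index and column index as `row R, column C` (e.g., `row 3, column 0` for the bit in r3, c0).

row 1, column 2

Recompute each row's even parity and compare to rp:
  r0: data parity 0, sent rp 0 → ok
  r1: data parity 1, sent rp 0 → mismatch
  r2: data parity 1, sent rp 1 → ok
  r3: data parity 1, sent rp 1 → ok
Recompute each column's even parity and compare to cp:
  c0: data parity 1, sent cp 1 → ok
  c1: data parity 1, sent cp 1 → ok
  c2: data parity 0, sent cp 1 → mismatch
  c3: data parity 1, sent cp 1 → ok
Exactly one row (r1) and one column (c2) fail → the flipped bit is at their intersection.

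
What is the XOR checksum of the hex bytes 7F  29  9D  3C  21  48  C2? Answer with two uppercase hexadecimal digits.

5C

XOR the bytes together:
  start with 0x7F
  0x7F ⊕ 0x29 = 0x56
  0x56 ⊕ 0x9D = 0xCB
  0xCB ⊕ 0x3C = 0xF7
  0xF7 ⊕ 0x21 = 0xD6
  0xD6 ⊕ 0x48 = 0x9E
  0x9E ⊕ 0xC2 = 0x5C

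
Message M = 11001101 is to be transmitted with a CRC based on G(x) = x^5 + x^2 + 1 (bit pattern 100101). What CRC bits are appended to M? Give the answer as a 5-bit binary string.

Append 5 zeros: 1100110100000. Divide by 100101 (XOR where the leading bit is 1):
  pos 0: 110011 XOR 100101 = 010110
  pos 1: 101100 XOR 100101 = 001001
  pos 3: 100110 XOR 100101 = 000011
  pos 7: 110000 XOR 100101 = 010101
Remainder (last 5 bits) = 10101. This is the CRC / FCS.

10101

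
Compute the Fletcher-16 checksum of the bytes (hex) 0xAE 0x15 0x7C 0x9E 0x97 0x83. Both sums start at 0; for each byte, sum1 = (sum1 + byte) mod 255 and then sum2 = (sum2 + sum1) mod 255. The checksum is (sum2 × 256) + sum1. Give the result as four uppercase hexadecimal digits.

02F9

Running sums (mod 255):
  after byte 0 (0xAE): sum1=174, sum2=174
  after byte 1 (0x15): sum1=195, sum2=114
  after byte 2 (0x7C): sum1=64, sum2=178
  after byte 3 (0x9E): sum1=222, sum2=145
  after byte 4 (0x97): sum1=118, sum2=8
  after byte 5 (0x83): sum1=249, sum2=2
Checksum = sum2·256 + sum1 = 2·256 + 249 = 761 = 0x02F9.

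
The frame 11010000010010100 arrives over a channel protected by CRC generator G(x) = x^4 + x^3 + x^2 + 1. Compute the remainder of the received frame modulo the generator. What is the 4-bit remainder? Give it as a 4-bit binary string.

Modulo-2 division of 11010000010010100 by 11101:
  pos 0: 11010 XOR 11101 = 00111
  pos 2: 11100 XOR 11101 = 00001
  pos 6: 10010 XOR 11101 = 01111
  pos 7: 11110 XOR 11101 = 00011
  pos 10: 11101 XOR 11101 = 00000
Remainder = 0000 (zero — the frame passes the CRC check).

0000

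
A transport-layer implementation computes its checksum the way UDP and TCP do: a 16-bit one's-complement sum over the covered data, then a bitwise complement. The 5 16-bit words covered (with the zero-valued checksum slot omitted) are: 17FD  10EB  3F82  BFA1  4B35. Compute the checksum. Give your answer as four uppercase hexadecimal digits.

One's-complement addition (fold any carry out of bit 15 back into bit 0):
  0x17FD + 0x10EB = 0x028E8
  0x28E8 + 0x3F82 = 0x0686A
  0x686A + 0xBFA1 = 0x1280B → wrap carry → 0x280C
  0x280C + 0x4B35 = 0x07341
One's-complement sum = 0x7341.
Checksum = ~0x7341 & 0xFFFF = 0x8CBE.

8CBE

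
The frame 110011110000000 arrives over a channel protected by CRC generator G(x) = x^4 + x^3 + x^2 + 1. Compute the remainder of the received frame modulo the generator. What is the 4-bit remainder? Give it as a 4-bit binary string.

Modulo-2 division of 110011110000000 by 11101:
  pos 0: 11001 XOR 11101 = 00100
  pos 2: 10011 XOR 11101 = 01110
  pos 3: 11101 XOR 11101 = 00000
Remainder = 0000 (zero — the frame passes the CRC check).

0000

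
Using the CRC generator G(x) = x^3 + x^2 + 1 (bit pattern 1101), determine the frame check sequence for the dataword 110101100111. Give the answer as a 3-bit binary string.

111

Append 3 zeros: 110101100111000. Divide by 1101 (XOR where the leading bit is 1):
  pos 0: 1101 XOR 1101 = 0000
  pos 5: 1100 XOR 1101 = 0001
  pos 8: 1111 XOR 1101 = 0010
  pos 10: 1000 XOR 1101 = 0101
  pos 11: 1010 XOR 1101 = 0111
Remainder (last 3 bits) = 111. This is the CRC / FCS.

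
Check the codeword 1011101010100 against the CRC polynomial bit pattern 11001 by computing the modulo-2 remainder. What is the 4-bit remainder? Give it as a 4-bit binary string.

Modulo-2 division of 1011101010100 by 11001:
  pos 0: 10111 XOR 11001 = 01110
  pos 1: 11100 XOR 11001 = 00101
  pos 3: 10110 XOR 11001 = 01111
  pos 4: 11111 XOR 11001 = 00110
  pos 6: 11001 XOR 11001 = 00000
Remainder = 0000 (zero — the frame passes the CRC check).

0000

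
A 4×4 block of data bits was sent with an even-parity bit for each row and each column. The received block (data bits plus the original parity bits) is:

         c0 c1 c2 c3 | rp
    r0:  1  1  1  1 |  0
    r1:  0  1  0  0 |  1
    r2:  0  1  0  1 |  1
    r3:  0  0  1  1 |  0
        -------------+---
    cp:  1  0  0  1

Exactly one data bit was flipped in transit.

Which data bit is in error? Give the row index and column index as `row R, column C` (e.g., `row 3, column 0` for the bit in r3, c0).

row 2, column 1

Recompute each row's even parity and compare to rp:
  r0: data parity 0, sent rp 0 → ok
  r1: data parity 1, sent rp 1 → ok
  r2: data parity 0, sent rp 1 → mismatch
  r3: data parity 0, sent rp 0 → ok
Recompute each column's even parity and compare to cp:
  c0: data parity 1, sent cp 1 → ok
  c1: data parity 1, sent cp 0 → mismatch
  c2: data parity 0, sent cp 0 → ok
  c3: data parity 1, sent cp 1 → ok
Exactly one row (r2) and one column (c1) fail → the flipped bit is at their intersection.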